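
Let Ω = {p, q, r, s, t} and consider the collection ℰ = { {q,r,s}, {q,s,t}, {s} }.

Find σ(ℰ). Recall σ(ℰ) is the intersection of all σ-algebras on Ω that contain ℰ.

Start: ℰ ∪ {∅, Ω} = { {}, {s}, {q,r,s}, {q,s,t}, Ω }.
Iteration 1 adds 4:
  {p,r}  = ᶜ of {q,s,t}
  {p,t}  = ᶜ of {q,r,s}
  {p,q,r,t}  = ᶜ of {s}
  {q,r,s,t}  = {q,r,s} ∪ {q,s,t}
  [9 total]
Iteration 2 adds 6:
  {p}  = ᶜ of {q,r,s,t}
  {p,r,s}  = {p,r} ∪ {s}
  {p,r,t}  = {p,r} ∪ {p,t}
  {p,s,t}  = {p,t} ∪ {s}
  {p,q,r,s}  = {q,r,s} ∪ {p,r}
  {p,q,s,t}  = {p,t} ∪ {q,s,t}
  [15 total]
Iteration 3: 7 new —
  {r}  = ᶜ of {p,q,s,t}
  {t}  = ᶜ of {p,q,r,s}
  {p,s}  = {s} ∪ {p}
  {q,r}  = ᶜ of {p,s,t}
  {q,s}  = ᶜ of {p,r,t}
  {q,t}  = ᶜ of {p,r,s}
  {p,r,s,t}  = {p,s,t} ∪ {p,r,s}
  [22 total]
Iteration 4: +8 →
  {q}  = ᶜ of {p,r,s,t}
  {r,s}  = {r} ∪ {s}
  {r,t}  = {t} ∪ {r}
  {s,t}  = {t} ∪ {s}
  {p,q,r}  = {p,r} ∪ {q,r}
  {p,q,s}  = {p,s} ∪ {q,s}
  {p,q,t}  = {q,t} ∪ {p,t}
  {q,r,t}  = ᶜ of {p,s}
  [30 total]
Iteration 5 (2 new):
  {p,q}  = {q} ∪ {p}
  {r,s,t}  = {r,s} ∪ {t}
  [32 total]
Iteration 6: already closed under ᶜ and ∪.

Hence σ(ℰ) has 32 members: { {}, {p}, {q}, {r}, {s}, {t}, {p,q}, {p,r}, {p,s}, {p,t}, {q,r}, {q,s}, {q,t}, {r,s}, {r,t}, {s,t}, {p,q,r}, {p,q,s}, {p,q,t}, {p,r,s}, {p,r,t}, {p,s,t}, {q,r,s}, {q,r,t}, {q,s,t}, {r,s,t}, {p,q,r,s}, {p,q,r,t}, {p,q,s,t}, {p,r,s,t}, {q,r,s,t}, Ω }.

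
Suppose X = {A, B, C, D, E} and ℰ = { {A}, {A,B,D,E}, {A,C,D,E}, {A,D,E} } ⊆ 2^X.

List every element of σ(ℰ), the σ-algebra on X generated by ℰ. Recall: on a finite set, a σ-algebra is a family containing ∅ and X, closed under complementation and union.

Answer: σ(ℰ) = { {}, {A}, {B}, {C}, {A,B}, {A,C}, {B,C}, {D,E}, {A,B,C}, {A,D,E}, {B,D,E}, {C,D,E}, {A,B,D,E}, {A,C,D,E}, {B,C,D,E}, X }

Derivation:
Initial family (6 sets): { {}, {A}, {A,D,E}, {A,B,D,E}, {A,C,D,E}, X }.
Step 1: 4 new —
  {B}  = ᶜ of {A,C,D,E}
  {C}  = ᶜ of {A,B,D,E}
  {B,C}  = ᶜ of {A,D,E}
  {B,C,D,E}  = ᶜ of {A}
Step 2 (3 new):
  {A,B}  = {B} ∪ {A}
  {A,C}  = {C} ∪ {A}
  {A,B,C}  = {B,C} ∪ {A}
Step 3: 3 new —
  {D,E}  = ᶜ of {A,B,C}
  {B,D,E}  = ᶜ of {A,C}
  {C,D,E}  = ᶜ of {A,B}
Step 4: stable.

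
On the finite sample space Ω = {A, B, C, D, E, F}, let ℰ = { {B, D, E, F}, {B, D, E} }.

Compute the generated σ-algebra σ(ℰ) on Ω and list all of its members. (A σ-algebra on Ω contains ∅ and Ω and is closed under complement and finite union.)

σ(ℰ) = { ∅, {F}, {A, C}, {A, C, F}, {B, D, E}, {B, D, E, F}, {A, B, C, D, E}, Ω }

Working:
Initial family (4 sets): { ∅, {B, D, E}, {B, D, E, F}, Ω }.
Round 1. New:
  {A, C}  = ᶜ of {B, D, E, F}
  {A, C, F}  = ᶜ of {B, D, E}
  (now 6)
Round 2: +1 →
  {A, B, C, D, E}  = {A, C} ∪ {B, D, E}
  (now 7)
Round 3 adds 1:
  {F}  = ᶜ of {A, B, C, D, E}
  (now 8)
Round 4: already closed under ᶜ and ∪.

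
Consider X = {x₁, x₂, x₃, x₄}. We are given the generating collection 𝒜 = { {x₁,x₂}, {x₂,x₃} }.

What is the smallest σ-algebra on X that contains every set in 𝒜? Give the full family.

σ(𝒜) (16 sets): { {}, {x₁}, {x₂}, {x₃}, {x₄}, {x₁,x₂}, {x₁,x₃}, {x₁,x₄}, {x₂,x₃}, {x₂,x₄}, {x₃,x₄}, {x₁,x₂,x₃}, {x₁,x₂,x₄}, {x₁,x₃,x₄}, {x₂,x₃,x₄}, X }

Working:
Begin from { {}, {x₁,x₂}, {x₂,x₃}, X } (that is, 𝒜 plus ∅ and X).
Iteration 1 adds 3:
  {x₁,x₄}  = {x₂,x₃}ᶜ
  {x₃,x₄}  = {x₁,x₂}ᶜ
  {x₁,x₂,x₃}  = {x₁,x₂} ∪ {x₂,x₃}
  [7 total]
Iteration 2 adds 4:
  {x₄}  = {x₁,x₂,x₃}ᶜ
  {x₁,x₂,x₄}  = {x₁,x₄} ∪ {x₁,x₂}
  {x₁,x₃,x₄}  = {x₃,x₄} ∪ {x₁,x₄}
  {x₂,x₃,x₄}  = {x₃,x₄} ∪ {x₂,x₃}
  [11 total]
Iteration 3. New:
  {x₁}  = {x₂,x₃,x₄}ᶜ
  {x₂}  = {x₁,x₃,x₄}ᶜ
  {x₃}  = {x₁,x₂,x₄}ᶜ
  [14 total]
Iteration 4 (2 new):
  {x₁,x₃}  = {x₃} ∪ {x₁}
  {x₂,x₄}  = {x₄} ∪ {x₂}
  [16 total]
Iteration 5 adds nothing — fixpoint reached.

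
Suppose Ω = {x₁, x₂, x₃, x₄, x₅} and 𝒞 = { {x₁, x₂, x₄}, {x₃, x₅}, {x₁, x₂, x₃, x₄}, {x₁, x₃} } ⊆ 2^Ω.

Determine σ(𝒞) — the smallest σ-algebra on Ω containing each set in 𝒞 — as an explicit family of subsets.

σ(𝒞) (16 sets): { {}, {x₁}, {x₃}, {x₅}, {x₁, x₃}, {x₁, x₅}, {x₂, x₄}, {x₃, x₅}, {x₁, x₂, x₄}, {x₁, x₃, x₅}, {x₂, x₃, x₄}, {x₂, x₄, x₅}, {x₁, x₂, x₃, x₄}, {x₁, x₂, x₄, x₅}, {x₂, x₃, x₄, x₅}, Ω }

Trace:
Start: 𝒞 ∪ {∅, Ω} = { {}, {x₁, x₃}, {x₃, x₅}, {x₁, x₂, x₄}, {x₁, x₂, x₃, x₄}, Ω }.
Iteration 1: +3 →
  {x₅}  = ᶜ of {x₁, x₂, x₃, x₄}
  {x₁, x₃, x₅}  = {x₁, x₃} ∪ {x₃, x₅}
  {x₂, x₄, x₅}  = ᶜ of {x₁, x₃}
  (now 9)
Iteration 2. New:
  {x₂, x₄}  = ᶜ of {x₁, x₃, x₅}
  {x₁, x₂, x₄, x₅}  = {x₁, x₂, x₄} ∪ {x₅}
  {x₂, x₃, x₄, x₅}  = {x₃, x₅} ∪ {x₂, x₄, x₅}
  (now 12)
Iteration 3 (2 new):
  {x₁}  = ᶜ of {x₂, x₃, x₄, x₅}
  {x₃}  = ᶜ of {x₁, x₂, x₄, x₅}
  (now 14)
Iteration 4 adds 2:
  {x₁, x₅}  = {x₅} ∪ {x₁}
  {x₂, x₃, x₄}  = {x₃} ∪ {x₂, x₄}
  (now 16)
Iteration 5: no new sets; the family is a σ-algebra.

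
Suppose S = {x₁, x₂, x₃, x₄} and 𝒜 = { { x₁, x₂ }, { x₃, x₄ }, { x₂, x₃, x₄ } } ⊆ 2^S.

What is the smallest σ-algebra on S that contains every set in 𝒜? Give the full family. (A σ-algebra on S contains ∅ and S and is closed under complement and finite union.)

Begin from { {  }, { x₁, x₂ }, { x₃, x₄ }, { x₂, x₃, x₄ }, S } (that is, 𝒜 plus ∅ and S).
Iteration 1 adds 1:
  { x₁ }  = S∖{ x₂, x₃, x₄ }
Iteration 2: 1 new —
  { x₁, x₃, x₄ }  = { x₃, x₄ } ∪ { x₁ }
Iteration 3: +1 →
  { x₂ }  = S∖{ x₁, x₃, x₄ }
Iteration 4: stable.

Therefore σ(𝒜) = { {  }, { x₁ }, { x₂ }, { x₁, x₂ }, { x₃, x₄ }, { x₁, x₃, x₄ }, { x₂, x₃, x₄ }, S } (|σ(𝒜)| = 8).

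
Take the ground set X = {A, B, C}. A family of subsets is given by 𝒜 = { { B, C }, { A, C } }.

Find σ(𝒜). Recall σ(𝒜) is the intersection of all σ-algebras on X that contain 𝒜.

Take S₀ = 𝒜 ∪ {∅, X} = { {}, { A, C }, { B, C }, X }.
Round 1. New:
  { A }  = ᶜ of { B, C }
  { B }  = ᶜ of { A, C }
  [6 total]
Round 2: +1 →
  { A, B }  = { B } ∪ { A }
  [7 total]
Round 3 adds 1:
  { C }  = ᶜ of { A, B }
  [8 total]
Round 4: stable.

Hence σ(𝒜) has 8 members: { {}, { A }, { B }, { C }, { A, B }, { A, C }, { B, C }, X }.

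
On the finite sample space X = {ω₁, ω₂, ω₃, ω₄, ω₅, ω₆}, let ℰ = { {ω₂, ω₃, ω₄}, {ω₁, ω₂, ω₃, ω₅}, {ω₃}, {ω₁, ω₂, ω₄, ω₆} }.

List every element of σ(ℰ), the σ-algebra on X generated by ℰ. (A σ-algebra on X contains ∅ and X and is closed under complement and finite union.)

Start: ℰ ∪ {∅, X} = { ∅, {ω₃}, {ω₂, ω₃, ω₄}, {ω₁, ω₂, ω₃, ω₅}, {ω₁, ω₂, ω₄, ω₆}, X }.
Round 1: 6 new —
  {ω₃, ω₅}  = X∖{ω₁, ω₂, ω₄, ω₆}
  {ω₄, ω₆}  = X∖{ω₁, ω₂, ω₃, ω₅}
  {ω₁, ω₅, ω₆}  = X∖{ω₂, ω₃, ω₄}
  {ω₁, ω₂, ω₃, ω₄, ω₅}  = {ω₂, ω₃, ω₄} ∪ {ω₁, ω₂, ω₃, ω₅}
  {ω₁, ω₂, ω₃, ω₄, ω₆}  = {ω₃} ∪ {ω₁, ω₂, ω₄, ω₆}
  {ω₁, ω₂, ω₄, ω₅, ω₆}  = X∖{ω₃}
  (now 12)
Round 2: +9 →
  {ω₅}  = X∖{ω₁, ω₂, ω₃, ω₄, ω₆}
  {ω₆}  = X∖{ω₁, ω₂, ω₃, ω₄, ω₅}
  {ω₃, ω₄, ω₆}  = {ω₃} ∪ {ω₄, ω₆}
  {ω₁, ω₃, ω₅, ω₆}  = {ω₃} ∪ {ω₁, ω₅, ω₆}
  {ω₁, ω₄, ω₅, ω₆}  = {ω₁, ω₅, ω₆} ∪ {ω₄, ω₆}
  {ω₂, ω₃, ω₄, ω₅}  = {ω₂, ω₃, ω₄} ∪ {ω₃, ω₅}
  {ω₂, ω₃, ω₄, ω₆}  = {ω₂, ω₃, ω₄} ∪ {ω₄, ω₆}
  {ω₃, ω₄, ω₅, ω₆}  = {ω₃, ω₅} ∪ {ω₄, ω₆}
  {ω₁, ω₂, ω₃, ω₅, ω₆}  = {ω₁, ω₅, ω₆} ∪ {ω₁, ω₂, ω₃, ω₅}
  (now 21)
Round 3: 13 new —
  {ω₄}  = X∖{ω₁, ω₂, ω₃, ω₅, ω₆}
  {ω₁, ω₂}  = X∖{ω₃, ω₄, ω₅, ω₆}
  {ω₁, ω₅}  = X∖{ω₂, ω₃, ω₄, ω₆}
  {ω₁, ω₆}  = X∖{ω₂, ω₃, ω₄, ω₅}
  {ω₂, ω₃}  = X∖{ω₁, ω₄, ω₅, ω₆}
  {ω₂, ω₄}  = X∖{ω₁, ω₃, ω₅, ω₆}
  {ω₃, ω₆}  = {ω₆} ∪ {ω₃}
  {ω₅, ω₆}  = {ω₆} ∪ {ω₅}
  {ω₁, ω₂, ω₅}  = X∖{ω₃, ω₄, ω₆}
  {ω₃, ω₅, ω₆}  = {ω₃, ω₅} ∪ {ω₆}
  {ω₄, ω₅, ω₆}  = {ω₄, ω₆} ∪ {ω₅}
  {ω₁, ω₃, ω₄, ω₅, ω₆}  = {ω₁, ω₄, ω₅, ω₆} ∪ {ω₃, ω₅}
  {ω₂, ω₃, ω₄, ω₅, ω₆}  = {ω₃, ω₅} ∪ {ω₂, ω₃, ω₄, ω₆}
  (now 34)
Round 4 adds 23:
  {ω₁}  = X∖{ω₂, ω₃, ω₄, ω₅, ω₆}
  {ω₂}  = X∖{ω₁, ω₃, ω₄, ω₅, ω₆}
  {ω₃, ω₄}  = {ω₃} ∪ {ω₄}
  {ω₄, ω₅}  = {ω₅} ∪ {ω₄}
  {ω₁, ω₂, ω₃}  = X∖{ω₄, ω₅, ω₆}
  {ω₁, ω₂, ω₄}  = X∖{ω₃, ω₅, ω₆}
  {ω₁, ω₂, ω₆}  = {ω₁, ω₂} ∪ {ω₁, ω₆}
  {ω₁, ω₃, ω₅}  = {ω₃} ∪ {ω₁, ω₅}
  {ω₁, ω₃, ω₆}  = {ω₁, ω₆} ∪ {ω₃}
  {ω₁, ω₄, ω₅}  = {ω₁, ω₅} ∪ {ω₄}
  {ω₁, ω₄, ω₆}  = {ω₁, ω₆} ∪ {ω₄}
  {ω₂, ω₃, ω₅}  = {ω₅} ∪ {ω₂, ω₃}
  {ω₂, ω₃, ω₆}  = {ω₆} ∪ {ω₂, ω₃}
  {ω₂, ω₄, ω₅}  = {ω₅} ∪ {ω₂, ω₄}
  {ω₂, ω₄, ω₆}  = {ω₆} ∪ {ω₂, ω₄}
  {ω₃, ω₄, ω₅}  = {ω₄} ∪ {ω₃, ω₅}
  {ω₁, ω₂, ω₃, ω₄}  = X∖{ω₅, ω₆}
  {ω₁, ω₂, ω₃, ω₆}  = {ω₁, ω₂} ∪ {ω₃, ω₆}
  {ω₁, ω₂, ω₄, ω₅}  = X∖{ω₃, ω₆}
  {ω₁, ω₂, ω₅, ω₆}  = {ω₅, ω₆} ∪ {ω₁, ω₂}
  {ω₁, ω₃, ω₄, ω₆}  = {ω₁, ω₆} ∪ {ω₃, ω₄, ω₆}
  {ω₂, ω₃, ω₅, ω₆}  = {ω₅, ω₆} ∪ {ω₂, ω₃}
  {ω₂, ω₄, ω₅, ω₆}  = {ω₅, ω₆} ∪ {ω₂, ω₄}
  (now 57)
Round 5: 7 new —
  {ω₁, ω₃}  = X∖{ω₂, ω₄, ω₅, ω₆}
  {ω₁, ω₄}  = X∖{ω₂, ω₃, ω₅, ω₆}
  {ω₂, ω₅}  = X∖{ω₁, ω₃, ω₄, ω₆}
  {ω₂, ω₆}  = {ω₂} ∪ {ω₆}
  {ω₁, ω₃, ω₄}  = {ω₃, ω₄} ∪ {ω₁}
  {ω₂, ω₅, ω₆}  = {ω₅, ω₆} ∪ {ω₂}
  {ω₁, ω₃, ω₄, ω₅}  = {ω₃, ω₄, ω₅} ∪ {ω₁, ω₃, ω₅}
  (now 64)
Round 6 adds nothing — fixpoint reached.

σ(ℰ) = { ∅, {ω₁}, {ω₂}, {ω₃}, {ω₄}, {ω₅}, {ω₆}, {ω₁, ω₂}, {ω₁, ω₃}, {ω₁, ω₄}, {ω₁, ω₅}, {ω₁, ω₆}, {ω₂, ω₃}, {ω₂, ω₄}, {ω₂, ω₅}, {ω₂, ω₆}, {ω₃, ω₄}, {ω₃, ω₅}, {ω₃, ω₆}, {ω₄, ω₅}, {ω₄, ω₆}, {ω₅, ω₆}, {ω₁, ω₂, ω₃}, {ω₁, ω₂, ω₄}, {ω₁, ω₂, ω₅}, {ω₁, ω₂, ω₆}, {ω₁, ω₃, ω₄}, {ω₁, ω₃, ω₅}, {ω₁, ω₃, ω₆}, {ω₁, ω₄, ω₅}, {ω₁, ω₄, ω₆}, {ω₁, ω₅, ω₆}, {ω₂, ω₃, ω₄}, {ω₂, ω₃, ω₅}, {ω₂, ω₃, ω₆}, {ω₂, ω₄, ω₅}, {ω₂, ω₄, ω₆}, {ω₂, ω₅, ω₆}, {ω₃, ω₄, ω₅}, {ω₃, ω₄, ω₆}, {ω₃, ω₅, ω₆}, {ω₄, ω₅, ω₆}, {ω₁, ω₂, ω₃, ω₄}, {ω₁, ω₂, ω₃, ω₅}, {ω₁, ω₂, ω₃, ω₆}, {ω₁, ω₂, ω₄, ω₅}, {ω₁, ω₂, ω₄, ω₆}, {ω₁, ω₂, ω₅, ω₆}, {ω₁, ω₃, ω₄, ω₅}, {ω₁, ω₃, ω₄, ω₆}, {ω₁, ω₃, ω₅, ω₆}, {ω₁, ω₄, ω₅, ω₆}, {ω₂, ω₃, ω₄, ω₅}, {ω₂, ω₃, ω₄, ω₆}, {ω₂, ω₃, ω₅, ω₆}, {ω₂, ω₄, ω₅, ω₆}, {ω₃, ω₄, ω₅, ω₆}, {ω₁, ω₂, ω₃, ω₄, ω₅}, {ω₁, ω₂, ω₃, ω₄, ω₆}, {ω₁, ω₂, ω₃, ω₅, ω₆}, {ω₁, ω₂, ω₄, ω₅, ω₆}, {ω₁, ω₃, ω₄, ω₅, ω₆}, {ω₂, ω₃, ω₄, ω₅, ω₆}, X }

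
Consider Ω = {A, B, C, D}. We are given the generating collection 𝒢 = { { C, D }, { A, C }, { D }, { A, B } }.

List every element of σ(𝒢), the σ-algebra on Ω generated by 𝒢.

Take S₀ = 𝒢 ∪ {∅, Ω} = { {  }, { D }, { A, B }, { A, C }, { C, D }, Ω }.
Step 1 adds 4:
  { B, D }  = complement { A, C }
  { A, B, C }  = complement { D }
  { A, B, D }  = { A, B } ∪ { D }
  { A, C, D }  = { C, D } ∪ { A, C }
Step 2: 3 new —
  { B }  = complement { A, C, D }
  { C }  = complement { A, B, D }
  { B, C, D }  = { C, D } ∪ { B, D }
Step 3: +2 →
  { A }  = complement { B, C, D }
  { B, C }  = { C } ∪ { B }
Step 4: +1 →
  { A, D }  = complement { B, C }
Step 5: already closed under ᶜ and ∪.

Hence σ(𝒢) has 16 members: { {  }, { A }, { B }, { C }, { D }, { A, B }, { A, C }, { A, D }, { B, C }, { B, D }, { C, D }, { A, B, C }, { A, B, D }, { A, C, D }, { B, C, D }, Ω }.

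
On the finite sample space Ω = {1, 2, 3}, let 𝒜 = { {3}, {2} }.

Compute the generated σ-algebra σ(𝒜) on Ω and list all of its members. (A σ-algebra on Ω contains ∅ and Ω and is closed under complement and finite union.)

σ(𝒜) = { {}, {1}, {2}, {3}, {1, 2}, {1, 3}, {2, 3}, Ω }

Trace:
Take S₀ = 𝒜 ∪ {∅, Ω} = { {}, {2}, {3}, Ω }.
Round 1: 3 new —
  {1, 2}  = {3}ᶜ
  {1, 3}  = {2}ᶜ
  {2, 3}  = {3} ∪ {2}
  (now 7)
Round 2. New:
  {1}  = {2, 3}ᶜ
  (now 8)
Round 3 adds nothing — fixpoint reached.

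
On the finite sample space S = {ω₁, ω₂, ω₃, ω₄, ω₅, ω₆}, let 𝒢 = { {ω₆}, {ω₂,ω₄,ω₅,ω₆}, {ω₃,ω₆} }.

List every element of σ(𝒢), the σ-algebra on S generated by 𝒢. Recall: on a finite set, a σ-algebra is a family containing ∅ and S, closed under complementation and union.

Seed the family with 𝒢 together with ∅ and S: { {}, {ω₆}, {ω₃,ω₆}, {ω₂,ω₄,ω₅,ω₆}, S }.
Step 1 (4 new):
  {ω₁,ω₃}  = S∖{ω₂,ω₄,ω₅,ω₆}
  {ω₁,ω₂,ω₄,ω₅}  = S∖{ω₃,ω₆}
  {ω₁,ω₂,ω₃,ω₄,ω₅}  = S∖{ω₆}
  {ω₂,ω₃,ω₄,ω₅,ω₆}  = {ω₂,ω₄,ω₅,ω₆} ∪ {ω₃,ω₆}
  — 9 sets.
Step 2 adds 3:
  {ω₁}  = S∖{ω₂,ω₃,ω₄,ω₅,ω₆}
  {ω₁,ω₃,ω₆}  = {ω₆} ∪ {ω₁,ω₃}
  {ω₁,ω₂,ω₄,ω₅,ω₆}  = {ω₁,ω₂,ω₄,ω₅} ∪ {ω₆}
  — 12 sets.
Step 3: +3 →
  {ω₃}  = S∖{ω₁,ω₂,ω₄,ω₅,ω₆}
  {ω₁,ω₆}  = {ω₆} ∪ {ω₁}
  {ω₂,ω₄,ω₅}  = S∖{ω₁,ω₃,ω₆}
  — 15 sets.
Step 4: +1 →
  {ω₂,ω₃,ω₄,ω₅}  = S∖{ω₁,ω₆}
  — 16 sets.
Step 5: already closed under ᶜ and ∪.

σ(𝒢) = { {}, {ω₁}, {ω₃}, {ω₆}, {ω₁,ω₃}, {ω₁,ω₆}, {ω₃,ω₆}, {ω₁,ω₃,ω₆}, {ω₂,ω₄,ω₅}, {ω₁,ω₂,ω₄,ω₅}, {ω₂,ω₃,ω₄,ω₅}, {ω₂,ω₄,ω₅,ω₆}, {ω₁,ω₂,ω₃,ω₄,ω₅}, {ω₁,ω₂,ω₄,ω₅,ω₆}, {ω₂,ω₃,ω₄,ω₅,ω₆}, S }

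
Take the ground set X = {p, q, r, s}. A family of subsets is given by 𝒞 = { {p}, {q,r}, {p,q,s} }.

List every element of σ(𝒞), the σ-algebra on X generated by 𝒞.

Start: 𝒞 ∪ {∅, X} = { {}, {p}, {q,r}, {p,q,s}, X }.
Iteration 1 adds 4:
  {r}  = {p,q,s}ᶜ
  {p,s}  = {q,r}ᶜ
  {p,q,r}  = {q,r} ∪ {p}
  {q,r,s}  = {p}ᶜ
  — 9 sets.
Iteration 2: 3 new —
  {s}  = {p,q,r}ᶜ
  {p,r}  = {r} ∪ {p}
  {p,r,s}  = {r} ∪ {p,s}
  — 12 sets.
Iteration 3: 3 new —
  {q}  = {p,r,s}ᶜ
  {q,s}  = {p,r}ᶜ
  {r,s}  = {r} ∪ {s}
  — 15 sets.
Iteration 4. New:
  {p,q}  = {r,s}ᶜ
  — 16 sets.
After Iteration 5 the family is unchanged; done.

Hence σ(𝒞) has 16 members: { {}, {p}, {q}, {r}, {s}, {p,q}, {p,r}, {p,s}, {q,r}, {q,s}, {r,s}, {p,q,r}, {p,q,s}, {p,r,s}, {q,r,s}, X }.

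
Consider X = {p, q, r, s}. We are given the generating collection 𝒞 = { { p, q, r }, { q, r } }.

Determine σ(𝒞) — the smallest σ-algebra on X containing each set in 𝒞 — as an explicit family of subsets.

Start: 𝒞 ∪ {∅, X} = { {  }, { q, r }, { p, q, r }, X }.
Step 1: +2 →
  { s }  = { p, q, r }ᶜ
  { p, s }  = { q, r }ᶜ
  — 6 sets.
Step 2 adds 1:
  { q, r, s }  = { q, r } ∪ { s }
  — 7 sets.
Step 3: 1 new —
  { p }  = { q, r, s }ᶜ
  — 8 sets.
Step 4 adds nothing — fixpoint reached.

σ(𝒞) = { {  }, { p }, { s }, { p, s }, { q, r }, { p, q, r }, { q, r, s }, X }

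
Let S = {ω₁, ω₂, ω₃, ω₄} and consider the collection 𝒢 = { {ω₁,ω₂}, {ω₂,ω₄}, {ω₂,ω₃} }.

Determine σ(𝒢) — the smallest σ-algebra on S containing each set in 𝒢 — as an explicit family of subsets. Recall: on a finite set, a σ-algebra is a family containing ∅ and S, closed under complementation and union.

σ(𝒢) = { {}, {ω₁}, {ω₂}, {ω₃}, {ω₄}, {ω₁,ω₂}, {ω₁,ω₃}, {ω₁,ω₄}, {ω₂,ω₃}, {ω₂,ω₄}, {ω₃,ω₄}, {ω₁,ω₂,ω₃}, {ω₁,ω₂,ω₄}, {ω₁,ω₃,ω₄}, {ω₂,ω₃,ω₄}, S }

Check:
Begin from { {}, {ω₁,ω₂}, {ω₂,ω₃}, {ω₂,ω₄}, S } (that is, 𝒢 plus ∅ and S).
Pass 1 adds 6:
  {ω₁,ω₃}  = {ω₂,ω₄}ᶜ
  {ω₁,ω₄}  = {ω₂,ω₃}ᶜ
  {ω₃,ω₄}  = {ω₁,ω₂}ᶜ
  {ω₁,ω₂,ω₃}  = {ω₂,ω₃} ∪ {ω₁,ω₂}
  {ω₁,ω₂,ω₄}  = {ω₁,ω₂} ∪ {ω₂,ω₄}
  {ω₂,ω₃,ω₄}  = {ω₂,ω₃} ∪ {ω₂,ω₄}
  |family| = 11
Pass 2: +4 →
  {ω₁}  = {ω₂,ω₃,ω₄}ᶜ
  {ω₃}  = {ω₁,ω₂,ω₄}ᶜ
  {ω₄}  = {ω₁,ω₂,ω₃}ᶜ
  {ω₁,ω₃,ω₄}  = {ω₃,ω₄} ∪ {ω₁,ω₄}
  |family| = 15
Pass 3: +1 →
  {ω₂}  = {ω₁,ω₃,ω₄}ᶜ
  |family| = 16
Pass 4 adds nothing — fixpoint reached.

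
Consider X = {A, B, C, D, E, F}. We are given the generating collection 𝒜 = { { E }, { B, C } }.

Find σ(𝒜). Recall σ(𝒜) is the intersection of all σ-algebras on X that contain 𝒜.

Take S₀ = 𝒜 ∪ {∅, X} = { {  }, { E }, { B, C }, X }.
Step 1 (3 new):
  { B, C, E }  = { E } ∪ { B, C }
  { A, D, E, F }  = complement { B, C }
  { A, B, C, D, F }  = complement { E }
  (now 7)
Step 2 adds 1:
  { A, D, F }  = complement { B, C, E }
  (now 8)
Step 3: no new sets; the family is a σ-algebra.

Hence σ(𝒜) has 8 members: { {  }, { E }, { B, C }, { A, D, F }, { B, C, E }, { A, D, E, F }, { A, B, C, D, F }, X }.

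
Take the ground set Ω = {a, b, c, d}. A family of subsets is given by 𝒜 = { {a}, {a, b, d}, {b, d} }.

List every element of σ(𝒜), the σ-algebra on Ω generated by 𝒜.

Initial family (5 sets): { {}, {a}, {b, d}, {a, b, d}, Ω }.
Pass 1: +3 →
  {c}  = {a, b, d}ᶜ
  {a, c}  = {b, d}ᶜ
  {b, c, d}  = {a}ᶜ
  [8 total]
Pass 2: closed — nothing new.

Therefore σ(𝒜) = { {}, {a}, {c}, {a, c}, {b, d}, {a, b, d}, {b, c, d}, Ω } (|σ(𝒜)| = 8).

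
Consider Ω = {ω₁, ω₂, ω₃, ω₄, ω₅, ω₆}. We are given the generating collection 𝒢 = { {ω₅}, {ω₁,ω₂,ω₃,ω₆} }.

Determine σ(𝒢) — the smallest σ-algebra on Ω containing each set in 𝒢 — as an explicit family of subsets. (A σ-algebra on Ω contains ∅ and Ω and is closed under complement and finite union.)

Begin from { {}, {ω₅}, {ω₁,ω₂,ω₃,ω₆}, Ω } (that is, 𝒢 plus ∅ and Ω).
Pass 1. New:
  {ω₄,ω₅}  = complement {ω₁,ω₂,ω₃,ω₆}
  {ω₁,ω₂,ω₃,ω₄,ω₆}  = complement {ω₅}
  {ω₁,ω₂,ω₃,ω₅,ω₆}  = {ω₁,ω₂,ω₃,ω₆} ∪ {ω₅}
  |family| = 7
Pass 2: 1 new —
  {ω₄}  = complement {ω₁,ω₂,ω₃,ω₅,ω₆}
  |family| = 8
Pass 3: stable.

σ(𝒢) = { {}, {ω₄}, {ω₅}, {ω₄,ω₅}, {ω₁,ω₂,ω₃,ω₆}, {ω₁,ω₂,ω₃,ω₄,ω₆}, {ω₁,ω₂,ω₃,ω₅,ω₆}, Ω }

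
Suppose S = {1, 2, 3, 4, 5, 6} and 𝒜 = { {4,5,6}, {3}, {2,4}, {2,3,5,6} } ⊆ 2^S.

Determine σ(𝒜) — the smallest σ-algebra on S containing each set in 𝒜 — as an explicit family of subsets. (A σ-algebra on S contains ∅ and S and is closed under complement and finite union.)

Initial family (6 sets): { {}, {3}, {2,4}, {4,5,6}, {2,3,5,6}, S }.
Round 1. New:
  {1,4}  = ᶜ of {2,3,5,6}
  {1,2,3}  = ᶜ of {4,5,6}
  {2,3,4}  = {3} ∪ {2,4}
  {1,3,5,6}  = ᶜ of {2,4}
  {2,4,5,6}  = {4,5,6} ∪ {2,4}
  {3,4,5,6}  = {3} ∪ {4,5,6}
  {1,2,4,5,6}  = ᶜ of {3}
  {2,3,4,5,6}  = {4,5,6} ∪ {2,3,5,6}
Round 2 adds 10:
  {1}  = ᶜ of {2,3,4,5,6}
  {1,2}  = ᶜ of {3,4,5,6}
  {1,3}  = ᶜ of {2,4,5,6}
  {1,2,4}  = {1,4} ∪ {2,4}
  {1,3,4}  = {3} ∪ {1,4}
  {1,5,6}  = ᶜ of {2,3,4}
  {1,2,3,4}  = {1,2,3} ∪ {2,3,4}
  {1,4,5,6}  = {1,4} ∪ {4,5,6}
  {1,2,3,5,6}  = {1,3,5,6} ∪ {1,2,3}
  {1,3,4,5,6}  = {1,3,5,6} ∪ {3,4,5,6}
Round 3: 7 new —
  {2}  = ᶜ of {1,3,4,5,6}
  {4}  = ᶜ of {1,2,3,5,6}
  {2,3}  = ᶜ of {1,4,5,6}
  {5,6}  = ᶜ of {1,2,3,4}
  {2,5,6}  = ᶜ of {1,3,4}
  {3,5,6}  = ᶜ of {1,2,4}
  {1,2,5,6}  = {1,5,6} ∪ {1,2}
Round 4: 1 new —
  {3,4}  = ᶜ of {1,2,5,6}
Round 5 adds nothing — fixpoint reached.

Therefore σ(𝒜) = { {}, {1}, {2}, {3}, {4}, {1,2}, {1,3}, {1,4}, {2,3}, {2,4}, {3,4}, {5,6}, {1,2,3}, {1,2,4}, {1,3,4}, {1,5,6}, {2,3,4}, {2,5,6}, {3,5,6}, {4,5,6}, {1,2,3,4}, {1,2,5,6}, {1,3,5,6}, {1,4,5,6}, {2,3,5,6}, {2,4,5,6}, {3,4,5,6}, {1,2,3,5,6}, {1,2,4,5,6}, {1,3,4,5,6}, {2,3,4,5,6}, S } (|σ(𝒜)| = 32).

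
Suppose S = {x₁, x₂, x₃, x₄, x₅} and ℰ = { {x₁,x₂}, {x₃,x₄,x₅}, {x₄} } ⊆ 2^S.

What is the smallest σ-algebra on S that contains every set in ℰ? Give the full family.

Answer: σ(ℰ) = { {}, {x₄}, {x₁,x₂}, {x₃,x₅}, {x₁,x₂,x₄}, {x₃,x₄,x₅}, {x₁,x₂,x₃,x₅}, S }

Check:
Seed the family with ℰ together with ∅ and S: { {}, {x₄}, {x₁,x₂}, {x₃,x₄,x₅}, S }.
Pass 1: 2 new —
  {x₁,x₂,x₄}  = {x₁,x₂} ∪ {x₄}
  {x₁,x₂,x₃,x₅}  = complement {x₄}
  — 7 sets.
Pass 2. New:
  {x₃,x₅}  = complement {x₁,x₂,x₄}
  — 8 sets.
Pass 3: already closed under ᶜ and ∪.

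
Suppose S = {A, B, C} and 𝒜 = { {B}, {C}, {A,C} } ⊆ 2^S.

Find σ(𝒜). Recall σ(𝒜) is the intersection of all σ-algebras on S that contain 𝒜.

σ(𝒜) = { {}, {A}, {B}, {C}, {A,B}, {A,C}, {B,C}, S }

Trace:
Seed the family with 𝒜 together with ∅ and S: { {}, {B}, {C}, {A,C}, S }.
Iteration 1 (2 new):
  {A,B}  = S∖{C}
  {B,C}  = {C} ∪ {B}
  |family| = 7
Iteration 2 (1 new):
  {A}  = S∖{B,C}
  |family| = 8
Iteration 3: no new sets; the family is a σ-algebra.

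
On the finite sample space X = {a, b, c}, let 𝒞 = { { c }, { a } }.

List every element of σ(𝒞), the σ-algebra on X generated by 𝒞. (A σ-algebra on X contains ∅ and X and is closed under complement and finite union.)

|σ(𝒞)| = 8.  σ(𝒞) = { ∅, { a }, { b }, { c }, { a, b }, { a, c }, { b, c }, X }

Working:
Seed the family with 𝒞 together with ∅ and X: { ∅, { a }, { c }, X }.
Round 1 (3 new):
  { a, b }  = complement { c }
  { a, c }  = { c } ∪ { a }
  { b, c }  = complement { a }
Round 2: +1 →
  { b }  = complement { a, c }
Round 3: closed — nothing new.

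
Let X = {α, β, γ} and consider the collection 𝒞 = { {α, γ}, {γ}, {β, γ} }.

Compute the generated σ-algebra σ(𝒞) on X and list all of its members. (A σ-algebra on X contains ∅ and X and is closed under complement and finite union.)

|σ(𝒞)| = 8.  σ(𝒞) = { {}, {α}, {β}, {γ}, {α, β}, {α, γ}, {β, γ}, X }

Check:
Begin from { {}, {γ}, {α, γ}, {β, γ}, X } (that is, 𝒞 plus ∅ and X).
Step 1 (3 new):
  {α}  = complement {β, γ}
  {β}  = complement {α, γ}
  {α, β}  = complement {γ}
  |family| = 8
Step 2 adds nothing — fixpoint reached.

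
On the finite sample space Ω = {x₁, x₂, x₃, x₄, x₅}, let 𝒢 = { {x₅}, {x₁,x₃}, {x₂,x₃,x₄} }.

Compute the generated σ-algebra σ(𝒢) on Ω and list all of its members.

|σ(𝒢)| = 16.  σ(𝒢) = { {}, {x₁}, {x₃}, {x₅}, {x₁,x₃}, {x₁,x₅}, {x₂,x₄}, {x₃,x₅}, {x₁,x₂,x₄}, {x₁,x₃,x₅}, {x₂,x₃,x₄}, {x₂,x₄,x₅}, {x₁,x₂,x₃,x₄}, {x₁,x₂,x₄,x₅}, {x₂,x₃,x₄,x₅}, Ω }

Trace:
Start: 𝒢 ∪ {∅, Ω} = { {}, {x₅}, {x₁,x₃}, {x₂,x₃,x₄}, Ω }.
Iteration 1. New:
  {x₁,x₅}  = Ω∖{x₂,x₃,x₄}
  {x₁,x₃,x₅}  = {x₁,x₃} ∪ {x₅}
  {x₂,x₄,x₅}  = Ω∖{x₁,x₃}
  {x₁,x₂,x₃,x₄}  = Ω∖{x₅}
  {x₂,x₃,x₄,x₅}  = {x₂,x₃,x₄} ∪ {x₅}
  [10 total]
Iteration 2: 3 new —
  {x₁}  = Ω∖{x₂,x₃,x₄,x₅}
  {x₂,x₄}  = Ω∖{x₁,x₃,x₅}
  {x₁,x₂,x₄,x₅}  = {x₁,x₅} ∪ {x₂,x₄,x₅}
  [13 total]
Iteration 3: 2 new —
  {x₃}  = Ω∖{x₁,x₂,x₄,x₅}
  {x₁,x₂,x₄}  = {x₂,x₄} ∪ {x₁}
  [15 total]
Iteration 4: +1 →
  {x₃,x₅}  = Ω∖{x₁,x₂,x₄}
  [16 total]
Iteration 5: already closed under ᶜ and ∪.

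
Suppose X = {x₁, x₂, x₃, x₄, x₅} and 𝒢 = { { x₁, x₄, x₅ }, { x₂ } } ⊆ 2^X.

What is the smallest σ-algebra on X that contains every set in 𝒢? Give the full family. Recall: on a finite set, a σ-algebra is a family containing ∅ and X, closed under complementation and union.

Begin from { {}, { x₂ }, { x₁, x₄, x₅ }, X } (that is, 𝒢 plus ∅ and X).
Pass 1 (3 new):
  { x₂, x₃ }  = complement { x₁, x₄, x₅ }
  { x₁, x₂, x₄, x₅ }  = { x₂ } ∪ { x₁, x₄, x₅ }
  { x₁, x₃, x₄, x₅ }  = complement { x₂ }
  (now 7)
Pass 2 adds 1:
  { x₃ }  = complement { x₁, x₂, x₄, x₅ }
  (now 8)
Pass 3 adds nothing — fixpoint reached.

|σ(𝒢)| = 8.  σ(𝒢) = { {}, { x₂ }, { x₃ }, { x₂, x₃ }, { x₁, x₄, x₅ }, { x₁, x₂, x₄, x₅ }, { x₁, x₃, x₄, x₅ }, X }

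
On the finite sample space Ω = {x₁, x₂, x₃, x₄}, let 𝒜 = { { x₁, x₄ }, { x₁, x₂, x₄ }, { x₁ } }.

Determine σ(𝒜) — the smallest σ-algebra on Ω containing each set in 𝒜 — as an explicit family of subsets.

Initial family (5 sets): { {}, { x₁ }, { x₁, x₄ }, { x₁, x₂, x₄ }, Ω }.
Round 1. New:
  { x₃ }  = Ω∖{ x₁, x₂, x₄ }
  { x₂, x₃ }  = Ω∖{ x₁, x₄ }
  { x₂, x₃, x₄ }  = Ω∖{ x₁ }
  — 8 sets.
Round 2 (3 new):
  { x₁, x₃ }  = { x₃ } ∪ { x₁ }
  { x₁, x₂, x₃ }  = { x₂, x₃ } ∪ { x₁ }
  { x₁, x₃, x₄ }  = { x₃ } ∪ { x₁, x₄ }
  — 11 sets.
Round 3 adds 3:
  { x₂ }  = Ω∖{ x₁, x₃, x₄ }
  { x₄ }  = Ω∖{ x₁, x₂, x₃ }
  { x₂, x₄ }  = Ω∖{ x₁, x₃ }
  — 14 sets.
Round 4: +2 →
  { x₁, x₂ }  = { x₂ } ∪ { x₁ }
  { x₃, x₄ }  = { x₃ } ∪ { x₄ }
  — 16 sets.
Round 5: already closed under ᶜ and ∪.

|σ(𝒜)| = 16.  σ(𝒜) = { {}, { x₁ }, { x₂ }, { x₃ }, { x₄ }, { x₁, x₂ }, { x₁, x₃ }, { x₁, x₄ }, { x₂, x₃ }, { x₂, x₄ }, { x₃, x₄ }, { x₁, x₂, x₃ }, { x₁, x₂, x₄ }, { x₁, x₃, x₄ }, { x₂, x₃, x₄ }, Ω }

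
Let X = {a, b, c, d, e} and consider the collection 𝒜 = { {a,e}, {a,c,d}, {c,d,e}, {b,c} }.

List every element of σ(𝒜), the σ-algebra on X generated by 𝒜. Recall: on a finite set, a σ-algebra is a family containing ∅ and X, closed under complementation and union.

Answer: σ(𝒜) = { {}, {a}, {b}, {c}, {d}, {e}, {a,b}, {a,c}, {a,d}, {a,e}, {b,c}, {b,d}, {b,e}, {c,d}, {c,e}, {d,e}, {a,b,c}, {a,b,d}, {a,b,e}, {a,c,d}, {a,c,e}, {a,d,e}, {b,c,d}, {b,c,e}, {b,d,e}, {c,d,e}, {a,b,c,d}, {a,b,c,e}, {a,b,d,e}, {a,c,d,e}, {b,c,d,e}, X }

Derivation:
Seed the family with 𝒜 together with ∅ and X: { {}, {a,e}, {b,c}, {a,c,d}, {c,d,e}, X }.
Pass 1: +8 →
  {a,b}  = complement {c,d,e}
  {b,e}  = complement {a,c,d}
  {a,d,e}  = complement {b,c}
  {b,c,d}  = complement {a,e}
  {a,b,c,d}  = {a,c,d} ∪ {b,c}
  {a,b,c,e}  = {b,c} ∪ {a,e}
  {a,c,d,e}  = {c,d,e} ∪ {a,c,d}
  {b,c,d,e}  = {c,d,e} ∪ {b,c}
Pass 2: +8 →
  {a}  = complement {b,c,d,e}
  {b}  = complement {a,c,d,e}
  {d}  = complement {a,b,c,e}
  {e}  = complement {a,b,c,d}
  {a,b,c}  = {a,b} ∪ {b,c}
  {a,b,e}  = {b,e} ∪ {a,b}
  {b,c,e}  = {b,e} ∪ {b,c}
  {a,b,d,e}  = {a,d,e} ∪ {b,e}
Pass 3: 7 new —
  {c}  = complement {a,b,d,e}
  {a,d}  = complement {b,c,e}
  {b,d}  = {b} ∪ {d}
  {c,d}  = complement {a,b,e}
  {d,e}  = complement {a,b,c}
  {a,b,d}  = {a,b} ∪ {d}
  {b,d,e}  = {b,e} ∪ {d}
Pass 4 adds 3:
  {a,c}  = complement {b,d,e}
  {c,e}  = complement {a,b,d}
  {a,c,e}  = complement {b,d}
After Pass 5 the family is unchanged; done.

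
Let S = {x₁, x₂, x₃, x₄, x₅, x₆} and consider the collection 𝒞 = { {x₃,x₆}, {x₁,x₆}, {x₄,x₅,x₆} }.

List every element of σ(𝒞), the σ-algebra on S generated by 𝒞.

σ(𝒞) = { {}, {x₁}, {x₂}, {x₃}, {x₆}, {x₁,x₂}, {x₁,x₃}, {x₁,x₆}, {x₂,x₃}, {x₂,x₆}, {x₃,x₆}, {x₄,x₅}, {x₁,x₂,x₃}, {x₁,x₂,x₆}, {x₁,x₃,x₆}, {x₁,x₄,x₅}, {x₂,x₃,x₆}, {x₂,x₄,x₅}, {x₃,x₄,x₅}, {x₄,x₅,x₆}, {x₁,x₂,x₃,x₆}, {x₁,x₂,x₄,x₅}, {x₁,x₃,x₄,x₅}, {x₁,x₄,x₅,x₆}, {x₂,x₃,x₄,x₅}, {x₂,x₄,x₅,x₆}, {x₃,x₄,x₅,x₆}, {x₁,x₂,x₃,x₄,x₅}, {x₁,x₂,x₄,x₅,x₆}, {x₁,x₃,x₄,x₅,x₆}, {x₂,x₃,x₄,x₅,x₆}, S }

Derivation:
Begin from { {}, {x₁,x₆}, {x₃,x₆}, {x₄,x₅,x₆}, S } (that is, 𝒞 plus ∅ and S).
Iteration 1 adds 6:
  {x₁,x₂,x₃}  = S∖{x₄,x₅,x₆}
  {x₁,x₃,x₆}  = {x₃,x₆} ∪ {x₁,x₆}
  {x₁,x₂,x₄,x₅}  = S∖{x₃,x₆}
  {x₁,x₄,x₅,x₆}  = {x₁,x₆} ∪ {x₄,x₅,x₆}
  {x₂,x₃,x₄,x₅}  = S∖{x₁,x₆}
  {x₃,x₄,x₅,x₆}  = {x₃,x₆} ∪ {x₄,x₅,x₆}
  — 11 sets.
Iteration 2: 8 new —
  {x₁,x₂}  = S∖{x₃,x₄,x₅,x₆}
  {x₂,x₃}  = S∖{x₁,x₄,x₅,x₆}
  {x₂,x₄,x₅}  = S∖{x₁,x₃,x₆}
  {x₁,x₂,x₃,x₆}  = {x₁,x₂,x₃} ∪ {x₁,x₃,x₆}
  {x₁,x₂,x₃,x₄,x₅}  = {x₁,x₂,x₃} ∪ {x₂,x₃,x₄,x₅}
  {x₁,x₂,x₄,x₅,x₆}  = {x₁,x₆} ∪ {x₁,x₂,x₄,x₅}
  {x₁,x₃,x₄,x₅,x₆}  = {x₁,x₃,x₆} ∪ {x₃,x₄,x₅,x₆}
  {x₂,x₃,x₄,x₅,x₆}  = {x₃,x₄,x₅,x₆} ∪ {x₂,x₃,x₄,x₅}
  — 19 sets.
Iteration 3 (8 new):
  {x₁}  = S∖{x₂,x₃,x₄,x₅,x₆}
  {x₂}  = S∖{x₁,x₃,x₄,x₅,x₆}
  {x₃}  = S∖{x₁,x₂,x₄,x₅,x₆}
  {x₆}  = S∖{x₁,x₂,x₃,x₄,x₅}
  {x₄,x₅}  = S∖{x₁,x₂,x₃,x₆}
  {x₁,x₂,x₆}  = {x₁,x₆} ∪ {x₁,x₂}
  {x₂,x₃,x₆}  = {x₂,x₃} ∪ {x₃,x₆}
  {x₂,x₄,x₅,x₆}  = {x₄,x₅,x₆} ∪ {x₂,x₄,x₅}
  — 27 sets.
Iteration 4 adds 4:
  {x₁,x₃}  = S∖{x₂,x₄,x₅,x₆}
  {x₂,x₆}  = {x₂} ∪ {x₆}
  {x₁,x₄,x₅}  = S∖{x₂,x₃,x₆}
  {x₃,x₄,x₅}  = S∖{x₁,x₂,x₆}
  — 31 sets.
Iteration 5: +1 →
  {x₁,x₃,x₄,x₅}  = S∖{x₂,x₆}
  — 32 sets.
Iteration 6: stable.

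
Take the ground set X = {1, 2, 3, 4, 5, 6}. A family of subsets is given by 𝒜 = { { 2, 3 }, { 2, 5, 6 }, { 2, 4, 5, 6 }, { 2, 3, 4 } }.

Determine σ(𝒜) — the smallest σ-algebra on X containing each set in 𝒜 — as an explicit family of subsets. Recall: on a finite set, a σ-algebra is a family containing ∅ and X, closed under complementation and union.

σ(𝒜) = { {  }, { 1 }, { 2 }, { 3 }, { 4 }, { 1, 2 }, { 1, 3 }, { 1, 4 }, { 2, 3 }, { 2, 4 }, { 3, 4 }, { 5, 6 }, { 1, 2, 3 }, { 1, 2, 4 }, { 1, 3, 4 }, { 1, 5, 6 }, { 2, 3, 4 }, { 2, 5, 6 }, { 3, 5, 6 }, { 4, 5, 6 }, { 1, 2, 3, 4 }, { 1, 2, 5, 6 }, { 1, 3, 5, 6 }, { 1, 4, 5, 6 }, { 2, 3, 5, 6 }, { 2, 4, 5, 6 }, { 3, 4, 5, 6 }, { 1, 2, 3, 5, 6 }, { 1, 2, 4, 5, 6 }, { 1, 3, 4, 5, 6 }, { 2, 3, 4, 5, 6 }, X }

Check:
Start: 𝒜 ∪ {∅, X} = { {  }, { 2, 3 }, { 2, 3, 4 }, { 2, 5, 6 }, { 2, 4, 5, 6 }, X }.
Pass 1. New:
  { 1, 3 }  = { 2, 4, 5, 6 }ᶜ
  { 1, 3, 4 }  = { 2, 5, 6 }ᶜ
  { 1, 5, 6 }  = { 2, 3, 4 }ᶜ
  { 1, 4, 5, 6 }  = { 2, 3 }ᶜ
  { 2, 3, 5, 6 }  = { 2, 3 } ∪ { 2, 5, 6 }
  { 2, 3, 4, 5, 6 }  = { 2, 4, 5, 6 } ∪ { 2, 3 }
Pass 2: +9 →
  { 1 }  = { 2, 3, 4, 5, 6 }ᶜ
  { 1, 4 }  = { 2, 3, 5, 6 }ᶜ
  { 1, 2, 3 }  = { 2, 3 } ∪ { 1, 3 }
  { 1, 2, 3, 4 }  = { 2, 3, 4 } ∪ { 1, 3, 4 }
  { 1, 2, 5, 6 }  = { 2, 5, 6 } ∪ { 1, 5, 6 }
  { 1, 3, 5, 6 }  = { 1, 5, 6 } ∪ { 1, 3 }
  { 1, 2, 3, 5, 6 }  = { 2, 5, 6 } ∪ { 1, 3 }
  { 1, 2, 4, 5, 6 }  = { 1, 4, 5, 6 } ∪ { 2, 5, 6 }
  { 1, 3, 4, 5, 6 }  = { 1, 4, 5, 6 } ∪ { 1, 3, 4 }
Pass 3. New:
  { 2 }  = { 1, 3, 4, 5, 6 }ᶜ
  { 3 }  = { 1, 2, 4, 5, 6 }ᶜ
  { 4 }  = { 1, 2, 3, 5, 6 }ᶜ
  { 2, 4 }  = { 1, 3, 5, 6 }ᶜ
  { 3, 4 }  = { 1, 2, 5, 6 }ᶜ
  { 5, 6 }  = { 1, 2, 3, 4 }ᶜ
  { 4, 5, 6 }  = { 1, 2, 3 }ᶜ
Pass 4 adds 4:
  { 1, 2 }  = { 1 } ∪ { 2 }
  { 1, 2, 4 }  = { 1 } ∪ { 2, 4 }
  { 3, 5, 6 }  = { 5, 6 } ∪ { 3 }
  { 3, 4, 5, 6 }  = { 3, 4 } ∪ { 5, 6 }
Pass 5: already closed under ᶜ and ∪.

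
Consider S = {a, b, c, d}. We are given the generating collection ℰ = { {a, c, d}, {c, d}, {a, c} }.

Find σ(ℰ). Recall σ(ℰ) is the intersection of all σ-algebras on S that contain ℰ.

σ(ℰ) (16 sets): { ∅, {a}, {b}, {c}, {d}, {a, b}, {a, c}, {a, d}, {b, c}, {b, d}, {c, d}, {a, b, c}, {a, b, d}, {a, c, d}, {b, c, d}, S }

Derivation:
Take S₀ = ℰ ∪ {∅, S} = { ∅, {a, c}, {c, d}, {a, c, d}, S }.
Pass 1: +3 →
  {b}  = complement {a, c, d}
  {a, b}  = complement {c, d}
  {b, d}  = complement {a, c}
  (now 8)
Pass 2 adds 3:
  {a, b, c}  = {b} ∪ {a, c}
  {a, b, d}  = {a, b} ∪ {b, d}
  {b, c, d}  = {b} ∪ {c, d}
  (now 11)
Pass 3 adds 3:
  {a}  = complement {b, c, d}
  {c}  = complement {a, b, d}
  {d}  = complement {a, b, c}
  (now 14)
Pass 4 (2 new):
  {a, d}  = {d} ∪ {a}
  {b, c}  = {c} ∪ {b}
  (now 16)
Pass 5: no new sets; the family is a σ-algebra.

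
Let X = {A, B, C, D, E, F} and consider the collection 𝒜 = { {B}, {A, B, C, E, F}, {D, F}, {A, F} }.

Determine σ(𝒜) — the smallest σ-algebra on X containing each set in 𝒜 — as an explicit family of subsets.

Take S₀ = 𝒜 ∪ {∅, X} = { {}, {B}, {A, F}, {D, F}, {A, B, C, E, F}, X }.
Round 1. New:
  {D}  = {A, B, C, E, F}ᶜ
  {A, B, F}  = {A, F} ∪ {B}
  {A, D, F}  = {A, F} ∪ {D, F}
  {B, D, F}  = {B} ∪ {D, F}
  {A, B, C, E}  = {D, F}ᶜ
  {B, C, D, E}  = {A, F}ᶜ
  {A, C, D, E, F}  = {B}ᶜ
  [13 total]
Round 2 (7 new):
  {B, D}  = {B} ∪ {D}
  {A, C, E}  = {B, D, F}ᶜ
  {B, C, E}  = {A, D, F}ᶜ
  {C, D, E}  = {A, B, F}ᶜ
  {A, B, D, F}  = {B, D, F} ∪ {A, F}
  {A, B, C, D, E}  = {B, C, D, E} ∪ {A, B, C, E}
  {B, C, D, E, F}  = {B, D, F} ∪ {B, C, D, E}
  [20 total]
Round 3: 6 new —
  {A}  = {B, C, D, E, F}ᶜ
  {F}  = {A, B, C, D, E}ᶜ
  {C, E}  = {A, B, D, F}ᶜ
  {A, C, D, E}  = {C, D, E} ∪ {A, C, E}
  {A, C, E, F}  = {B, D}ᶜ
  {C, D, E, F}  = {C, D, E} ∪ {D, F}
  [26 total]
Round 4: +6 →
  {A, B}  = {C, D, E, F}ᶜ
  {A, D}  = {A} ∪ {D}
  {B, F}  = {A, C, D, E}ᶜ
  {A, B, D}  = {A} ∪ {B, D}
  {C, E, F}  = {F} ∪ {C, E}
  {B, C, E, F}  = {F} ∪ {B, C, E}
  [32 total]
Round 5: stable.

Therefore σ(𝒜) = { {}, {A}, {B}, {D}, {F}, {A, B}, {A, D}, {A, F}, {B, D}, {B, F}, {C, E}, {D, F}, {A, B, D}, {A, B, F}, {A, C, E}, {A, D, F}, {B, C, E}, {B, D, F}, {C, D, E}, {C, E, F}, {A, B, C, E}, {A, B, D, F}, {A, C, D, E}, {A, C, E, F}, {B, C, D, E}, {B, C, E, F}, {C, D, E, F}, {A, B, C, D, E}, {A, B, C, E, F}, {A, C, D, E, F}, {B, C, D, E, F}, X } (|σ(𝒜)| = 32).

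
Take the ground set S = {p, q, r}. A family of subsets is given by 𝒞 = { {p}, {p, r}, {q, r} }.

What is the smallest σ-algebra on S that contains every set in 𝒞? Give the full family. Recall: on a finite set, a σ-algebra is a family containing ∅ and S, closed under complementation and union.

σ(𝒞) = { {}, {p}, {q}, {r}, {p, q}, {p, r}, {q, r}, S }

Derivation:
Take S₀ = 𝒞 ∪ {∅, S} = { {}, {p}, {p, r}, {q, r}, S }.
Round 1: +1 →
  {q}  = S∖{p, r}
Round 2 adds 1:
  {p, q}  = {q} ∪ {p}
Round 3 (1 new):
  {r}  = S∖{p, q}
After Round 4 the family is unchanged; done.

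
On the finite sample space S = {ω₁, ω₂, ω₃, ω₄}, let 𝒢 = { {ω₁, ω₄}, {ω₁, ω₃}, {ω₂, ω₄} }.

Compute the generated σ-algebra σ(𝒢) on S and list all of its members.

Take S₀ = 𝒢 ∪ {∅, S} = { ∅, {ω₁, ω₃}, {ω₁, ω₄}, {ω₂, ω₄}, S }.
Round 1: 3 new —
  {ω₂, ω₃}  = complement {ω₁, ω₄}
  {ω₁, ω₂, ω₄}  = {ω₁, ω₄} ∪ {ω₂, ω₄}
  {ω₁, ω₃, ω₄}  = {ω₁, ω₄} ∪ {ω₁, ω₃}
  |family| = 8
Round 2. New:
  {ω₂}  = complement {ω₁, ω₃, ω₄}
  {ω₃}  = complement {ω₁, ω₂, ω₄}
  {ω₁, ω₂, ω₃}  = {ω₂, ω₃} ∪ {ω₁, ω₃}
  {ω₂, ω₃, ω₄}  = {ω₂, ω₃} ∪ {ω₂, ω₄}
  |family| = 12
Round 3 adds 2:
  {ω₁}  = complement {ω₂, ω₃, ω₄}
  {ω₄}  = complement {ω₁, ω₂, ω₃}
  |family| = 14
Round 4 (2 new):
  {ω₁, ω₂}  = {ω₂} ∪ {ω₁}
  {ω₃, ω₄}  = {ω₃} ∪ {ω₄}
  |family| = 16
Round 5: closed — nothing new.

Therefore σ(𝒢) = { ∅, {ω₁}, {ω₂}, {ω₃}, {ω₄}, {ω₁, ω₂}, {ω₁, ω₃}, {ω₁, ω₄}, {ω₂, ω₃}, {ω₂, ω₄}, {ω₃, ω₄}, {ω₁, ω₂, ω₃}, {ω₁, ω₂, ω₄}, {ω₁, ω₃, ω₄}, {ω₂, ω₃, ω₄}, S } (|σ(𝒢)| = 16).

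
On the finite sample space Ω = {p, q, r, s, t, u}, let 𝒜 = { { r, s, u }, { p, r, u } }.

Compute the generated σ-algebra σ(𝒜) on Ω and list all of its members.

Take S₀ = 𝒜 ∪ {∅, Ω} = { ∅, { p, r, u }, { r, s, u }, Ω }.
Pass 1. New:
  { p, q, t }  = { r, s, u }ᶜ
  { q, s, t }  = { p, r, u }ᶜ
  { p, r, s, u }  = { r, s, u } ∪ { p, r, u }
Pass 2 adds 4:
  { q, t }  = { p, r, s, u }ᶜ
  { p, q, s, t }  = { p, q, t } ∪ { q, s, t }
  { p, q, r, t, u }  = { p, q, t } ∪ { p, r, u }
  { q, r, s, t, u }  = { r, s, u } ∪ { q, s, t }
Pass 3: 3 new —
  { p }  = { q, r, s, t, u }ᶜ
  { s }  = { p, q, r, t, u }ᶜ
  { r, u }  = { p, q, s, t }ᶜ
Pass 4: +2 →
  { p, s }  = { p } ∪ { s }
  { q, r, t, u }  = { q, t } ∪ { r, u }
Pass 5 adds nothing — fixpoint reached.

|σ(𝒜)| = 16.  σ(𝒜) = { ∅, { p }, { s }, { p, s }, { q, t }, { r, u }, { p, q, t }, { p, r, u }, { q, s, t }, { r, s, u }, { p, q, s, t }, { p, r, s, u }, { q, r, t, u }, { p, q, r, t, u }, { q, r, s, t, u }, Ω }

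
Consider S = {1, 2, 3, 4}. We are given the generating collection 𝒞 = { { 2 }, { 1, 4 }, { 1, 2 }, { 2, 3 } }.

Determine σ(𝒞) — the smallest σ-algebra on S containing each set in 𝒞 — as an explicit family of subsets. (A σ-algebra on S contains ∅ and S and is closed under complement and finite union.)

σ(𝒞) = { ∅, { 1 }, { 2 }, { 3 }, { 4 }, { 1, 2 }, { 1, 3 }, { 1, 4 }, { 2, 3 }, { 2, 4 }, { 3, 4 }, { 1, 2, 3 }, { 1, 2, 4 }, { 1, 3, 4 }, { 2, 3, 4 }, S }

Derivation:
Initial family (6 sets): { ∅, { 2 }, { 1, 2 }, { 1, 4 }, { 2, 3 }, S }.
Step 1. New:
  { 3, 4 }  = S∖{ 1, 2 }
  { 1, 2, 3 }  = { 2, 3 } ∪ { 1, 2 }
  { 1, 2, 4 }  = { 1, 4 } ∪ { 1, 2 }
  { 1, 3, 4 }  = S∖{ 2 }
  — 10 sets.
Step 2. New:
  { 3 }  = S∖{ 1, 2, 4 }
  { 4 }  = S∖{ 1, 2, 3 }
  { 2, 3, 4 }  = { 3, 4 } ∪ { 2 }
  — 13 sets.
Step 3 adds 2:
  { 1 }  = S∖{ 2, 3, 4 }
  { 2, 4 }  = { 4 } ∪ { 2 }
  — 15 sets.
Step 4: 1 new —
  { 1, 3 }  = S∖{ 2, 4 }
  — 16 sets.
Step 5: stable.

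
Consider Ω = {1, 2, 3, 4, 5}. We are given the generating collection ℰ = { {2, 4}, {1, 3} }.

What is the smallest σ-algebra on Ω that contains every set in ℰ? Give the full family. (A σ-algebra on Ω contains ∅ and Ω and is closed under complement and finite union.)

Answer: σ(ℰ) = { {}, {5}, {1, 3}, {2, 4}, {1, 3, 5}, {2, 4, 5}, {1, 2, 3, 4}, Ω }

Derivation:
Take S₀ = ℰ ∪ {∅, Ω} = { {}, {1, 3}, {2, 4}, Ω }.
Pass 1: +3 →
  {1, 3, 5}  = complement {2, 4}
  {2, 4, 5}  = complement {1, 3}
  {1, 2, 3, 4}  = {1, 3} ∪ {2, 4}
Pass 2 (1 new):
  {5}  = complement {1, 2, 3, 4}
Pass 3: already closed under ᶜ and ∪.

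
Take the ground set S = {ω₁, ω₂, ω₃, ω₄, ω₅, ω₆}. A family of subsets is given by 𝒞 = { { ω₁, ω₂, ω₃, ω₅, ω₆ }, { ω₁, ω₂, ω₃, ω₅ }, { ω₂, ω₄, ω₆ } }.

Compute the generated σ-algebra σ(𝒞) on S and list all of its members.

|σ(𝒞)| = 16.  σ(𝒞) = { {}, { ω₂ }, { ω₄ }, { ω₆ }, { ω₂, ω₄ }, { ω₂, ω₆ }, { ω₄, ω₆ }, { ω₁, ω₃, ω₅ }, { ω₂, ω₄, ω₆ }, { ω₁, ω₂, ω₃, ω₅ }, { ω₁, ω₃, ω₄, ω₅ }, { ω₁, ω₃, ω₅, ω₆ }, { ω₁, ω₂, ω₃, ω₄, ω₅ }, { ω₁, ω₂, ω₃, ω₅, ω₆ }, { ω₁, ω₃, ω₄, ω₅, ω₆ }, S }

Trace:
Start: 𝒞 ∪ {∅, S} = { {}, { ω₂, ω₄, ω₆ }, { ω₁, ω₂, ω₃, ω₅ }, { ω₁, ω₂, ω₃, ω₅, ω₆ }, S }.
Step 1: 3 new —
  { ω₄ }  = { ω₁, ω₂, ω₃, ω₅, ω₆ }ᶜ
  { ω₄, ω₆ }  = { ω₁, ω₂, ω₃, ω₅ }ᶜ
  { ω₁, ω₃, ω₅ }  = { ω₂, ω₄, ω₆ }ᶜ
  |family| = 8
Step 2. New:
  { ω₁, ω₃, ω₄, ω₅ }  = { ω₄ } ∪ { ω₁, ω₃, ω₅ }
  { ω₁, ω₂, ω₃, ω₄, ω₅ }  = { ω₄ } ∪ { ω₁, ω₂, ω₃, ω₅ }
  { ω₁, ω₃, ω₄, ω₅, ω₆ }  = { ω₁, ω₃, ω₅ } ∪ { ω₄, ω₆ }
  |family| = 11
Step 3 (3 new):
  { ω₂ }  = { ω₁, ω₃, ω₄, ω₅, ω₆ }ᶜ
  { ω₆ }  = { ω₁, ω₂, ω₃, ω₄, ω₅ }ᶜ
  { ω₂, ω₆ }  = { ω₁, ω₃, ω₄, ω₅ }ᶜ
  |family| = 14
Step 4: +2 →
  { ω₂, ω₄ }  = { ω₄ } ∪ { ω₂ }
  { ω₁, ω₃, ω₅, ω₆ }  = { ω₁, ω₃, ω₅ } ∪ { ω₆ }
  |family| = 16
After Step 5 the family is unchanged; done.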